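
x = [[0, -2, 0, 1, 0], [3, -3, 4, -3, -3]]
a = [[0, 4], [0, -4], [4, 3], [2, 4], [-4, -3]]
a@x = [[12, -12, 16, -12, -12], [-12, 12, -16, 12, 12], [9, -17, 12, -5, -9], [12, -16, 16, -10, -12], [-9, 17, -12, 5, 9]]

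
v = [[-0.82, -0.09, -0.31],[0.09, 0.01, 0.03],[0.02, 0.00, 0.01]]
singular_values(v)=[0.89, 0.0, 0.0]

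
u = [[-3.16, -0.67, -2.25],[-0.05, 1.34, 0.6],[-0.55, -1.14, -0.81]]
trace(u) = -2.63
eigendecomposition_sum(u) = [[-3.15,-0.97,-2.34], [0.04,0.01,0.03], [-0.61,-0.19,-0.45]] + [[0.01, -0.06, -0.07], [0.01, -0.05, -0.06], [-0.02, 0.1, 0.12]] + [[-0.03, 0.36, 0.16], [-0.1, 1.38, 0.63], [0.08, -1.05, -0.48]]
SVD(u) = [[-0.94,-0.31,-0.14], [0.17,-0.79,0.59], [-0.29,0.53,0.79]] @ diag([4.1503741187996495, 1.6389389848994373, 0.03966960769708145]) @ [[0.75, 0.29, 0.59], [0.44, -0.89, -0.13], [-0.49, -0.36, 0.8]]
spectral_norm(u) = 4.15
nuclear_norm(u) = 5.83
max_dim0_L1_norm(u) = 3.76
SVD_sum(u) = [[-2.94, -1.12, -2.31],[0.53, 0.20, 0.42],[-0.92, -0.35, -0.72]] + [[-0.22, 0.45, 0.06], [-0.57, 1.15, 0.17], [0.39, -0.78, -0.11]] + [[0.00, 0.00, -0.00], [-0.01, -0.01, 0.02], [-0.02, -0.01, 0.03]]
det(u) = -0.27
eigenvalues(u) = [-3.58, 0.09, 0.87]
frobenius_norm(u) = 4.46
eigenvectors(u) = [[0.98, 0.47, -0.20], [-0.01, 0.40, -0.78], [0.19, -0.79, 0.59]]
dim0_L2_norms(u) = [3.21, 1.88, 2.47]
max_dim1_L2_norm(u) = 3.94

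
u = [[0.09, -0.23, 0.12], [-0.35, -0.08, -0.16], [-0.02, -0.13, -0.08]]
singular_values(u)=[0.41, 0.28, 0.08]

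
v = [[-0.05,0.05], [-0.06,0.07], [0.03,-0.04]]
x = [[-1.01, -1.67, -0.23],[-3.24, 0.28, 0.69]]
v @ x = [[-0.11,0.10,0.05], [-0.17,0.12,0.06], [0.1,-0.06,-0.03]]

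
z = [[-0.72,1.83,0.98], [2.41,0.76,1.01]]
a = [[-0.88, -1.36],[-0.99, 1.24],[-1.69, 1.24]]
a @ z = [[-2.64, -2.64, -2.24],[3.7, -0.87, 0.28],[4.21, -2.15, -0.40]]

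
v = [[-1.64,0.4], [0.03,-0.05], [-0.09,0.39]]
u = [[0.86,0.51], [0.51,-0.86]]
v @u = [[-1.21, -1.18], [0.0, 0.06], [0.12, -0.38]]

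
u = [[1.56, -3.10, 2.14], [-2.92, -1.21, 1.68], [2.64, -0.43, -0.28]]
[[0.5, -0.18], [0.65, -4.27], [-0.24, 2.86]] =u @ [[-0.11,1.11], [-0.16,0.39], [0.08,-0.33]]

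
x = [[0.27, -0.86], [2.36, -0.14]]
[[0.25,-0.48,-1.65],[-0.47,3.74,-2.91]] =x @ [[-0.22, 1.65, -1.14], [-0.36, 1.08, 1.56]]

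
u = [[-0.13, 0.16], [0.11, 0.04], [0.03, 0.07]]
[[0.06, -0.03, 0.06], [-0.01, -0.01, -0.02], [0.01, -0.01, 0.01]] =u @ [[-0.18,  0.01,  -0.21], [0.25,  -0.21,  0.18]]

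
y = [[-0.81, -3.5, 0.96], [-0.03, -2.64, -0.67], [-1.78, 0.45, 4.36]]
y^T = [[-0.81, -0.03, -1.78], [-3.5, -2.64, 0.45], [0.96, -0.67, 4.36]]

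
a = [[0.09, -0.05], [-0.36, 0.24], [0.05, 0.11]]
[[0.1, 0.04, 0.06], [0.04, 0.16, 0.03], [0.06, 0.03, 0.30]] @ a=[[-0.0, 0.01], [-0.05, 0.04], [0.01, 0.04]]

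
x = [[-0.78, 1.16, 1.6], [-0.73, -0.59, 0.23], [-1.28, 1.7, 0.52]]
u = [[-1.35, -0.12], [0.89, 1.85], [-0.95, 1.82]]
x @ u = [[0.57, 5.15], [0.24, -0.59], [2.75, 4.24]]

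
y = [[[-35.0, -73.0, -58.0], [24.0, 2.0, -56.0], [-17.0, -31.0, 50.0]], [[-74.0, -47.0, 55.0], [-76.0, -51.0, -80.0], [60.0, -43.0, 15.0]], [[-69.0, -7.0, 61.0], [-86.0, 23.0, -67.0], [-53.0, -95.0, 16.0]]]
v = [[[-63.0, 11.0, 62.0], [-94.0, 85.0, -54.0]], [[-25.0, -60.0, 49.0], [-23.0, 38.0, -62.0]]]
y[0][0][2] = -58.0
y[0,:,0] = [-35.0, 24.0, -17.0]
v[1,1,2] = -62.0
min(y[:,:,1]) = -95.0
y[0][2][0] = -17.0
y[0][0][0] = -35.0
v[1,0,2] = 49.0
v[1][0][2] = 49.0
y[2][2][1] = -95.0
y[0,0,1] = -73.0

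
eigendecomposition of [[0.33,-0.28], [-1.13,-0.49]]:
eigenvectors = [[0.7, 0.25], [-0.71, 0.97]]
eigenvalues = [0.62, -0.78]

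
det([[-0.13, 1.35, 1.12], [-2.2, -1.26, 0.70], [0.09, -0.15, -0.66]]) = -1.500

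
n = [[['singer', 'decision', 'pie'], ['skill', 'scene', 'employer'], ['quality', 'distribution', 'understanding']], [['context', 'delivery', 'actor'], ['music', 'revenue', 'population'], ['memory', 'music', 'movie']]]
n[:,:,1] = [['decision', 'scene', 'distribution'], ['delivery', 'revenue', 'music']]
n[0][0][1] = 'decision'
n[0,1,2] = 'employer'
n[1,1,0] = 'music'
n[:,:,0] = [['singer', 'skill', 'quality'], ['context', 'music', 'memory']]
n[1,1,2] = 'population'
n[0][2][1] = 'distribution'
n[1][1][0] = 'music'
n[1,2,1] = 'music'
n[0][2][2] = 'understanding'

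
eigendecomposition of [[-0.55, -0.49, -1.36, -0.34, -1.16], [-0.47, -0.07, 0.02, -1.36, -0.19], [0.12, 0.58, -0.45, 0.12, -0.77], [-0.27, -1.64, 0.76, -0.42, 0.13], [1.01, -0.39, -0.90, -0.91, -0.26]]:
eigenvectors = [[0.33+0.00j,0.73+0.00j,0.73-0.00j,-0.07+0.00j,-0.20+0.00j], [0.57+0.00j,(0.01+0.02j),(0.01-0.02j),(0.23+0j),0.73+0.00j], [(-0.19+0j),0.29-0.22j,(0.29+0.22j),(0.62+0j),0.25+0.00j], [(0.7+0j),-0.21+0.07j,(-0.21-0.07j),(0.01+0j),-0.59+0.00j], [0.20+0.00j,-0.13-0.51j,(-0.13+0.51j),(-0.75+0j),(-0.12+0j)]]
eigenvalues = [(-2.06+0j), (-0.79+1.18j), (-0.79-1.18j), (0.7+0j), (1.21+0j)]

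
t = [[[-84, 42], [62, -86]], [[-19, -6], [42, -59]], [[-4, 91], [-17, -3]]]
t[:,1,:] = [[62, -86], [42, -59], [-17, -3]]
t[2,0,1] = 91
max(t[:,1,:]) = 62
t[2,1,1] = -3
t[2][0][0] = -4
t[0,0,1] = 42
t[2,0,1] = 91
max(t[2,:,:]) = 91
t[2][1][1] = -3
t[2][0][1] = 91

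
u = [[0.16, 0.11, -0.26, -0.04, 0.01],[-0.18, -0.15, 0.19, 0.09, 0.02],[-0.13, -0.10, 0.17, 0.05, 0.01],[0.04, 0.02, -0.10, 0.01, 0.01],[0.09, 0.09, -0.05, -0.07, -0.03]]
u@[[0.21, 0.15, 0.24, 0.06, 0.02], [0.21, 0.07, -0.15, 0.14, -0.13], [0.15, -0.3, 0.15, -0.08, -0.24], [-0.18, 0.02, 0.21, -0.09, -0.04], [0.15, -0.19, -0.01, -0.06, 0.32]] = [[0.03, 0.11, -0.03, 0.05, 0.06], [-0.05, -0.10, 0.03, -0.06, -0.03], [-0.03, -0.08, 0.02, -0.04, -0.03], [-0.0, 0.04, -0.01, 0.01, 0.02], [0.04, 0.04, -0.01, 0.03, -0.0]]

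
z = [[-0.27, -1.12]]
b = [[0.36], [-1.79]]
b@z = [[-0.10,-0.4], [0.48,2.00]]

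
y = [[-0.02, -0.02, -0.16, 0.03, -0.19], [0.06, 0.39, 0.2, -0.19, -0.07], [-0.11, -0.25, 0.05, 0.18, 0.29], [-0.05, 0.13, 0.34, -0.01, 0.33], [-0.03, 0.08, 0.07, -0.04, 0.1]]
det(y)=0.000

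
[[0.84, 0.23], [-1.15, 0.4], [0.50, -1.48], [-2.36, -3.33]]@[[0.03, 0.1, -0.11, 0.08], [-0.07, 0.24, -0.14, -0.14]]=[[0.01, 0.14, -0.12, 0.03], [-0.06, -0.02, 0.07, -0.15], [0.12, -0.31, 0.15, 0.25], [0.16, -1.04, 0.73, 0.28]]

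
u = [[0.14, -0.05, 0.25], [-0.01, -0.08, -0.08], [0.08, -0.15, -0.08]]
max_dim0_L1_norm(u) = 0.41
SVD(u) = [[-0.96, -0.20, -0.18],[0.24, -0.41, -0.88],[0.10, -0.89, 0.44]] @ diag([0.29856173271360614, 0.20744584527968038, 0.025042225045871367]) @ [[-0.43, 0.04, -0.9], [-0.46, 0.85, 0.26], [0.78, 0.53, -0.35]]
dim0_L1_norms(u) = [0.23, 0.28, 0.41]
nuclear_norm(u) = 0.53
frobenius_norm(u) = 0.36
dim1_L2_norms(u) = [0.29, 0.11, 0.19]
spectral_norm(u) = 0.30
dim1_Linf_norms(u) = [0.25, 0.08, 0.15]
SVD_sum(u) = [[0.12, -0.01, 0.26], [-0.03, 0.0, -0.07], [-0.01, 0.0, -0.03]] + [[0.02, -0.03, -0.01], [0.04, -0.07, -0.02], [0.08, -0.16, -0.05]] + [[-0.00, -0.00, 0.0],[-0.02, -0.01, 0.01],[0.01, 0.01, -0.0]]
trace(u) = -0.02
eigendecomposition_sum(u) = [[0.16, -0.11, 0.16], [-0.02, 0.01, -0.02], [0.05, -0.03, 0.05]] + [[-0.01, -0.03, 0.01], [-0.0, -0.02, 0.01], [0.0, 0.02, -0.01]] + [[-0.02, 0.08, 0.08], [0.01, -0.07, -0.07], [0.02, -0.13, -0.13]]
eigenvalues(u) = [0.23, -0.03, -0.21]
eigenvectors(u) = [[-0.95,0.75,-0.48], [0.11,0.53,0.42], [-0.30,-0.41,0.77]]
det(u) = 0.00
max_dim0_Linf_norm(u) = 0.25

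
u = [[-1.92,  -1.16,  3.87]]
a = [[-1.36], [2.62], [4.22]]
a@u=[[2.61, 1.58, -5.26], [-5.03, -3.04, 10.14], [-8.1, -4.9, 16.33]]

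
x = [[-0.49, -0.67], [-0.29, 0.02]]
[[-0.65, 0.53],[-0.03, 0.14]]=x @ [[0.16, -0.50], [0.85, -0.43]]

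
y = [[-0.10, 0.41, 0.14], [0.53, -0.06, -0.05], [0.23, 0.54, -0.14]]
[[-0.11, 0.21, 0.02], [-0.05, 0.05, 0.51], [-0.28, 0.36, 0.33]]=y @ [[-0.12, 0.16, 1.0],[-0.39, 0.57, 0.24],[0.27, -0.08, 0.18]]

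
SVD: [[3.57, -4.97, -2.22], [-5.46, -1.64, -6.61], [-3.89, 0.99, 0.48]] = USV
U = [[-0.05,-0.89,0.45],[0.96,-0.16,-0.21],[0.26,0.42,0.87]]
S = [8.97, 7.23, 1.45]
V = [[-0.72, -0.12, -0.68], [-0.54, 0.71, 0.45], [-0.43, -0.7, 0.57]]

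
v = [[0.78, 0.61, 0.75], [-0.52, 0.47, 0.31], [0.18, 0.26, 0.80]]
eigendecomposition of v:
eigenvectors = [[(0.41+0j), (-0.69+0j), (-0.69-0j)], [(-0.77+0j), (0.47-0.41j), 0.47+0.41j], [(0.5+0j), -0.36+0.07j, (-0.36-0.07j)]]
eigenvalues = [(0.55+0j), (0.75+0.29j), (0.75-0.29j)]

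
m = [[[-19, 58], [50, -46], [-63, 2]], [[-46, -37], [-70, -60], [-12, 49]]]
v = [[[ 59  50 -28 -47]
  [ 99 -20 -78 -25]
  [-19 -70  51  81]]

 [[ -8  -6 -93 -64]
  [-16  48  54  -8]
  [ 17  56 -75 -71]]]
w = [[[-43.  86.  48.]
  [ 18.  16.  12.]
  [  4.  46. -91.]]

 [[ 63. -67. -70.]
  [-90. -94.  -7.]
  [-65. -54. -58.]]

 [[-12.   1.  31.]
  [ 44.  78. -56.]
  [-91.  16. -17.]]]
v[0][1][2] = -78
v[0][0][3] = -47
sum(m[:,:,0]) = -160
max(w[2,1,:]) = 78.0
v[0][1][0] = 99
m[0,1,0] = 50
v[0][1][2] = -78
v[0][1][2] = -78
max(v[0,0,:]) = 59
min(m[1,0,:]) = -46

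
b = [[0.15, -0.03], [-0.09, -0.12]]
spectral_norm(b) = 0.18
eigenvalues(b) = [0.16, -0.13]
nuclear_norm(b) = 0.30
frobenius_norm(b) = 0.21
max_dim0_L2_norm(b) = 0.17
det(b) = -0.02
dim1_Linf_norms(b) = [0.15, 0.12]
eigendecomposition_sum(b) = [[0.15, -0.02], [-0.05, 0.01]] + [[-0.00, -0.01],[-0.04, -0.13]]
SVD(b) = [[-0.72, 0.69],[0.69, 0.72]] @ diag([0.1812738866894384, 0.11419184736444472]) @ [[-0.94,-0.34], [0.34,-0.94]]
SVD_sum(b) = [[0.12, 0.04], [-0.12, -0.04]] + [[0.03, -0.07], [0.03, -0.08]]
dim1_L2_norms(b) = [0.15, 0.15]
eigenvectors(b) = [[0.95, 0.11], [-0.31, 0.99]]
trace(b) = 0.03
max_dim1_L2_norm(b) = 0.15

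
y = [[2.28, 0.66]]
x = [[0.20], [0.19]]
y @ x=[[0.58]]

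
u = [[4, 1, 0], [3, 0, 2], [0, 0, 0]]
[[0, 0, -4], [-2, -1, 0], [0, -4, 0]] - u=[[-4, -1, -4], [-5, -1, -2], [0, -4, 0]]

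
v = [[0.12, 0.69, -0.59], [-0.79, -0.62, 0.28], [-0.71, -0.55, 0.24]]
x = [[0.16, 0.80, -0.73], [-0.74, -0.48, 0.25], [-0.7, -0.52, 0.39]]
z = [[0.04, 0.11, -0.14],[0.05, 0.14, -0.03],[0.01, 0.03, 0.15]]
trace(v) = -0.26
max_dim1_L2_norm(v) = 1.04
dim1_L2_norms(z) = [0.18, 0.15, 0.15]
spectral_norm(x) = 1.60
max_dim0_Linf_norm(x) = 0.8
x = z + v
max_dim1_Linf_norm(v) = 0.79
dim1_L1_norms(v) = [1.4, 1.69, 1.5]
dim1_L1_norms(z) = [0.29, 0.22, 0.19]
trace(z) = 0.33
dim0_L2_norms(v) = [1.07, 1.08, 0.7]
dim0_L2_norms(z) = [0.06, 0.18, 0.21]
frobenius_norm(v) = 1.67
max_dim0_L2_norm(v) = 1.08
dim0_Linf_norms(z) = [0.05, 0.14, 0.15]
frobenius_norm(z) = 0.28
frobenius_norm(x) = 1.72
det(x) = 0.05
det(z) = 0.00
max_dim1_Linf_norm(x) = 0.8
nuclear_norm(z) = 0.39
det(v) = -0.00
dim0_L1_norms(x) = [1.6, 1.8, 1.37]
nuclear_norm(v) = 2.14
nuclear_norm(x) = 2.27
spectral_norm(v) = 1.57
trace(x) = 0.07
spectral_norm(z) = 0.24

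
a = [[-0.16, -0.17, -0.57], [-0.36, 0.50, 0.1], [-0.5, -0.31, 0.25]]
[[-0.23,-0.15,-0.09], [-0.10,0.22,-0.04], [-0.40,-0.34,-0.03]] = a@[[0.69,0.28,0.12], [0.28,0.65,-0.01], [0.12,-0.01,0.12]]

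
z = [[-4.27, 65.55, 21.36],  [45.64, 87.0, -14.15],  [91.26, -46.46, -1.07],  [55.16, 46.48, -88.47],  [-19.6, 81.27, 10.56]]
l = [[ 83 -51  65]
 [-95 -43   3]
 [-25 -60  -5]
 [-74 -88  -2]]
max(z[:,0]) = 91.26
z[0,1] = 65.55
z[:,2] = [21.36, -14.15, -1.07, -88.47, 10.56]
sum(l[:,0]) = -111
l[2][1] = -60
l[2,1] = -60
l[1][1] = -43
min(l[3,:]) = -88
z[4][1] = 81.27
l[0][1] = -51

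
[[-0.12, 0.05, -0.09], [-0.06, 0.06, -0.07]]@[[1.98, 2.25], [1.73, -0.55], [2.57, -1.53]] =[[-0.38, -0.16], [-0.19, -0.06]]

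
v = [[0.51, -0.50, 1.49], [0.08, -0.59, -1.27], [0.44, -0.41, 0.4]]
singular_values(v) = [2.05, 1.0, 0.12]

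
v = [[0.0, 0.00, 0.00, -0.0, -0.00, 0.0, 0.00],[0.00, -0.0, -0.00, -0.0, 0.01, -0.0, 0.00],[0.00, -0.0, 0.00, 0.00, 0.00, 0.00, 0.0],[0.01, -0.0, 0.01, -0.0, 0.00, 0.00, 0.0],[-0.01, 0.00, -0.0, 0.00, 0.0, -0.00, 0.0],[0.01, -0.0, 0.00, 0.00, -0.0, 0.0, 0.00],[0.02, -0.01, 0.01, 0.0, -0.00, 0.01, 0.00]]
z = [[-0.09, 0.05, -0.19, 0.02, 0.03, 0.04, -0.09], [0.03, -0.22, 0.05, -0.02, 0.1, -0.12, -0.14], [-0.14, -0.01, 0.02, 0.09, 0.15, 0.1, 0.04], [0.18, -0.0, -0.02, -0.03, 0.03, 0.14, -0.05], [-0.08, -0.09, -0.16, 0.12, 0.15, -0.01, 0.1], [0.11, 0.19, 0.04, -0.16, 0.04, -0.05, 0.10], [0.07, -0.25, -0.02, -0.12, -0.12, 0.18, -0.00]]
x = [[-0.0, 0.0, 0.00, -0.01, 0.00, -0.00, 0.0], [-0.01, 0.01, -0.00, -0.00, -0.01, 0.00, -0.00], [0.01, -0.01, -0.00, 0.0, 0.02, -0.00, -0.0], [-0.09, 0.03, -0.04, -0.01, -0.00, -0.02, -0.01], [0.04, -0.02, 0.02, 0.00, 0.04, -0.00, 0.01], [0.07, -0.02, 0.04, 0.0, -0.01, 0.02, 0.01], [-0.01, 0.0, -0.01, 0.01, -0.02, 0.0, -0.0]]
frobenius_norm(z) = 0.76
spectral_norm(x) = 0.15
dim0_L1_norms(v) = [0.05, 0.01, 0.02, 0.0, 0.01, 0.01, 0.0]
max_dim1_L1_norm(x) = 0.2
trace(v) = 0.00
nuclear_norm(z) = 1.86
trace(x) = 0.06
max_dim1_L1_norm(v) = 0.05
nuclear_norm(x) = 0.23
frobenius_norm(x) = 0.16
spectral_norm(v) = 0.03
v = z @ x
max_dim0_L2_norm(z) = 0.4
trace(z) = -0.22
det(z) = 0.00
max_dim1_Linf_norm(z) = 0.25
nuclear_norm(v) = 0.06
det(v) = 0.00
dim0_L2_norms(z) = [0.29, 0.4, 0.26, 0.25, 0.27, 0.28, 0.23]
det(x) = 0.00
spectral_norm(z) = 0.42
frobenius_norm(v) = 0.03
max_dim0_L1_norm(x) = 0.23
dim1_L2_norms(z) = [0.24, 0.31, 0.25, 0.24, 0.3, 0.3, 0.36]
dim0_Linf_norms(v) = [0.02, 0.01, 0.01, 0.0, 0.01, 0.01, 0.0]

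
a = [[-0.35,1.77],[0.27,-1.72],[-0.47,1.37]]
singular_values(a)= [2.89, 0.2]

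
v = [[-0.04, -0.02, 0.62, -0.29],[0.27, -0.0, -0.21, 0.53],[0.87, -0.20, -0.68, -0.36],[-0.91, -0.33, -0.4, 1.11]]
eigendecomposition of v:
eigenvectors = [[0.29+0.00j, (0.45+0j), -0.01+0.34j, (-0.01-0.34j)],[-0.30+0.00j, (-0.25+0j), (0.79+0j), (0.79-0j)],[0.29+0.00j, -0.86+0.00j, -0.13+0.26j, (-0.13-0.26j)],[-0.86+0.00j, -0.01+0.00j, (0.06+0.42j), 0.06-0.42j]]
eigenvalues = [(1.44+0j), (-1.2+0j), (0.07+0.33j), (0.07-0.33j)]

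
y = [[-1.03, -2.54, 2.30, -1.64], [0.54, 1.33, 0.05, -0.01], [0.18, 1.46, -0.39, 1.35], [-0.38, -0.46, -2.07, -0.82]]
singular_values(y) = [4.46, 2.47, 0.91, 0.36]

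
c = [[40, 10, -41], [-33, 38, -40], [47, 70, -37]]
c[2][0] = 47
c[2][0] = 47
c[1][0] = -33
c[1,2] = -40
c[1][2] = -40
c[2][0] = 47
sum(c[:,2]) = -118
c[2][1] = 70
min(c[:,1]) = 10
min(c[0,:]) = -41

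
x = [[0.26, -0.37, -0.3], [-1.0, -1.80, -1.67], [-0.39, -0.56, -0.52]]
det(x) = -0.01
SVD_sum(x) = [[-0.13, -0.24, -0.22], [-0.97, -1.81, -1.67], [-0.31, -0.58, -0.54]] + [[0.39, -0.13, -0.08],[-0.03, 0.01, 0.01],[-0.08, 0.03, 0.02]] + [[-0.00, -0.0, 0.0], [0.00, 0.00, -0.0], [-0.00, -0.00, 0.00]]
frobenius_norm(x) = 2.84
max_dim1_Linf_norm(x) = 1.8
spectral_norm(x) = 2.81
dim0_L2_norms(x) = [1.1, 1.92, 1.77]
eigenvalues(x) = [-2.5, 0.43, 0.01]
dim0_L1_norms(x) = [1.65, 2.73, 2.49]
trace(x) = -2.06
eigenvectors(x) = [[0.16, 0.94, -0.07], [0.94, -0.24, -0.66], [0.30, -0.25, 0.75]]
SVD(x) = [[0.12, -0.98, 0.16],[0.94, 0.07, -0.32],[0.30, 0.19, 0.93]] @ diag([2.8067046592804803, 0.42648059216890977, 0.00482287015164607]) @ [[-0.37,-0.68,-0.63], [-0.93,0.32,0.20], [-0.07,-0.66,0.75]]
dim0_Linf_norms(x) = [1.0, 1.8, 1.67]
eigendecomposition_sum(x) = [[-0.15, -0.31, -0.28], [-0.90, -1.82, -1.67], [-0.28, -0.58, -0.53]] + [[0.41, -0.06, -0.02], [-0.1, 0.02, 0.0], [-0.11, 0.02, 0.00]] + [[-0.00, 0.0, -0.0],[-0.0, 0.00, -0.00],[0.0, -0.0, 0.00]]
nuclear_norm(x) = 3.24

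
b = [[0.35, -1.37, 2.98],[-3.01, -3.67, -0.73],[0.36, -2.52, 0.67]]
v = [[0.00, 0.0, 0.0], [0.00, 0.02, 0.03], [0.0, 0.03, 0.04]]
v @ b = [[0.0, 0.00, 0.00],[-0.05, -0.15, 0.01],[-0.08, -0.21, 0.00]]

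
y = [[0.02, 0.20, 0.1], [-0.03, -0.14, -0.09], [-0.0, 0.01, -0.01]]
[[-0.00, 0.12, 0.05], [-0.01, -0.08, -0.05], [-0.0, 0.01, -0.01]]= y @[[0.67, -0.09, -0.00], [-0.09, 0.7, -0.18], [-0.00, -0.18, 0.89]]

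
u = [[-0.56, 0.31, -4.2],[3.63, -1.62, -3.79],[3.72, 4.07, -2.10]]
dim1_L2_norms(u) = [4.25, 5.49, 5.9]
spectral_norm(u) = 7.33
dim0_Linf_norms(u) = [3.72, 4.07, 4.2]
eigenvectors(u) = [[(0.03+0.5j), (0.03-0.5j), (-0.65+0j)], [(0.23+0.49j), (0.23-0.49j), 0.68+0.00j], [(0.68+0j), (0.68-0j), -0.35+0.00j]]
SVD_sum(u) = [[1.77, 0.69, -2.11], [2.92, 1.14, -3.48], [3.04, 1.19, -3.62]] + [[-0.51,-1.63,-0.97], [-0.59,-1.88,-1.11], [0.87,2.75,1.63]] + [[-1.82,1.24,-1.12],[1.30,-0.89,0.80],[-0.19,0.13,-0.12]]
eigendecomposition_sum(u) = [[(0.42+1.61j), (-0.56+1.24j), (-1.89-0.58j)],[1.08+1.44j, -0.06+1.47j, -2.12+0.19j],[(2.24-0.45j), (1.65+0.86j), -0.93+2.53j]] + [[(0.42-1.61j), (-0.56-1.24j), (-1.89+0.58j)], [1.08-1.44j, (-0.06-1.47j), (-2.12-0.19j)], [2.24+0.45j, (1.65-0.86j), -0.93-2.53j]] + [[(-1.4-0j), (1.43-0j), -0.43+0.00j], [1.47+0.00j, -1.51+0.00j, 0.45-0.00j], [-0.75-0.00j, (0.77-0j), (-0.23+0j)]]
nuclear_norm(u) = 14.85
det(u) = -99.91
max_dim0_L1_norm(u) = 10.09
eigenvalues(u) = [(-0.57+5.61j), (-0.57-5.61j), (-3.14+0j)]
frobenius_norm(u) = 9.11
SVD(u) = [[0.39, 0.44, -0.81], [0.64, 0.51, 0.58], [0.66, -0.74, -0.08]] @ diag([7.332920614714968, 4.466759947115736, 3.0503656884267003]) @ [[0.62,0.24,-0.74], [-0.26,-0.83,-0.49], [0.74,-0.50,0.45]]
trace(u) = -4.28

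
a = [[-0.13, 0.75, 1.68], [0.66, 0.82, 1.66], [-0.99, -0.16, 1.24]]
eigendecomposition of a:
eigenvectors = [[(0.57+0j), -0.49-0.15j, (-0.49+0.15j)], [(-0.77+0j), (-0.71+0j), (-0.71-0j)], [(0.29+0j), 0.07-0.48j, 0.07+0.48j]]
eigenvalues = [(-0.29+0j), (1.11+1.26j), (1.11-1.26j)]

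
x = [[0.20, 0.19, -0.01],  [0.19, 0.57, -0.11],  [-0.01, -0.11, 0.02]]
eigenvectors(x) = [[0.37, 0.91, -0.18], [0.91, -0.33, 0.24], [-0.16, 0.25, 0.95]]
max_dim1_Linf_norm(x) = 0.57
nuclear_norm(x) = 0.80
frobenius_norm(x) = 0.68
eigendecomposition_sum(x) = [[0.09,0.23,-0.04], [0.23,0.56,-0.10], [-0.04,-0.1,0.02]] + [[0.11, -0.04, 0.03], [-0.04, 0.01, -0.01], [0.03, -0.01, 0.01]] + [[-0.0, 0.00, 0.0], [0.00, -0.0, -0.0], [0.00, -0.0, -0.01]]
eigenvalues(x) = [0.67, 0.13, -0.01]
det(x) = -0.00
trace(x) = 0.79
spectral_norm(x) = 0.67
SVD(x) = [[-0.37,0.91,-0.18], [-0.91,-0.33,0.24], [0.16,0.25,0.95]] @ diag([0.6673495345602233, 0.12849304638817824, 0.005842580948401742]) @ [[-0.37, -0.91, 0.16], [0.91, -0.33, 0.25], [0.18, -0.24, -0.95]]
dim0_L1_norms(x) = [0.4, 0.87, 0.14]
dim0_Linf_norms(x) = [0.2, 0.57, 0.11]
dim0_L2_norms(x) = [0.28, 0.61, 0.11]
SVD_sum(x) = [[0.09, 0.23, -0.04],[0.23, 0.56, -0.10],[-0.04, -0.1, 0.02]] + [[0.11,-0.04,0.03], [-0.04,0.01,-0.01], [0.03,-0.01,0.01]] + [[-0.0, 0.00, 0.0], [0.00, -0.0, -0.00], [0.0, -0.0, -0.01]]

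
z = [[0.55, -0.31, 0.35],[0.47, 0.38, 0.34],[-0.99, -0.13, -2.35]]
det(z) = -0.595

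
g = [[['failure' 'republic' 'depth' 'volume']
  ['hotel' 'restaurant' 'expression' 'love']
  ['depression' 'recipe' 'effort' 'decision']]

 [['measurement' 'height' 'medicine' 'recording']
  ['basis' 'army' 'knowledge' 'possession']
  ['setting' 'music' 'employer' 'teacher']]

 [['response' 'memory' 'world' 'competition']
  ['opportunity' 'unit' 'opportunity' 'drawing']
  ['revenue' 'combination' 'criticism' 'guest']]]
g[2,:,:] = [['response', 'memory', 'world', 'competition'], ['opportunity', 'unit', 'opportunity', 'drawing'], ['revenue', 'combination', 'criticism', 'guest']]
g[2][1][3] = 'drawing'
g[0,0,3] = 'volume'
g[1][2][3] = 'teacher'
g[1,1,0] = 'basis'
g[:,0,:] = [['failure', 'republic', 'depth', 'volume'], ['measurement', 'height', 'medicine', 'recording'], ['response', 'memory', 'world', 'competition']]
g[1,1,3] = 'possession'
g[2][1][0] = 'opportunity'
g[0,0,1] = 'republic'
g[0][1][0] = 'hotel'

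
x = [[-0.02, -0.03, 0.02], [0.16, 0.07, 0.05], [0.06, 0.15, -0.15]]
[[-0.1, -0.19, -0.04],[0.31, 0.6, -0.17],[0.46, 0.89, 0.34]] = x @[[1.02, 2.74, 0.77], [2.34, 3.39, -1.62], [-0.33, -1.46, -3.56]]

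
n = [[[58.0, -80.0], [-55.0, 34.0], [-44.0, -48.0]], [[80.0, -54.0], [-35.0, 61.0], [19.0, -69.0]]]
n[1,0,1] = -54.0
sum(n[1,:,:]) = 2.0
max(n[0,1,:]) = 34.0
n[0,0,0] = 58.0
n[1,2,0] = 19.0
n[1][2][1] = -69.0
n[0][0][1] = -80.0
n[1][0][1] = -54.0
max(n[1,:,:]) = 80.0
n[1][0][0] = 80.0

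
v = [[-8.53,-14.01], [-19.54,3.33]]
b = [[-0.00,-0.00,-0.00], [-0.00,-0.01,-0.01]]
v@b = [[0.00, 0.14, 0.14], [0.0, -0.03, -0.03]]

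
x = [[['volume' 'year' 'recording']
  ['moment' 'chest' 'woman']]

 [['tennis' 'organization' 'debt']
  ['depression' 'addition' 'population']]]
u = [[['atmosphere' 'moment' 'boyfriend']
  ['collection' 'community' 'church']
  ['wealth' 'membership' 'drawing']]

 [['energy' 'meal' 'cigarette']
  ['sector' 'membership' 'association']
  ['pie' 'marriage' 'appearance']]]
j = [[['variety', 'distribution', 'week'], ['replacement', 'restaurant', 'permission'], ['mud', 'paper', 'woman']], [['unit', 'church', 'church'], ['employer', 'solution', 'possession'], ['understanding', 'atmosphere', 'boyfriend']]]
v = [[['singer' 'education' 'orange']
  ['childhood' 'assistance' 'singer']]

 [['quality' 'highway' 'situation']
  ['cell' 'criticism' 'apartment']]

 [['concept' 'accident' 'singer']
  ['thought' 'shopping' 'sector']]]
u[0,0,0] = 'atmosphere'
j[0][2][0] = 'mud'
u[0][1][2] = 'church'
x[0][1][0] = 'moment'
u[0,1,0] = 'collection'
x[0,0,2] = 'recording'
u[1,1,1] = 'membership'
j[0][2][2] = 'woman'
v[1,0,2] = 'situation'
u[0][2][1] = 'membership'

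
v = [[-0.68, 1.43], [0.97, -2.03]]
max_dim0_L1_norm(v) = 3.46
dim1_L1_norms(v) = [2.11, 3.0]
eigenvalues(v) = [0.0, -2.71]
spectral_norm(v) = 2.75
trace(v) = -2.71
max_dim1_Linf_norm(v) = 2.03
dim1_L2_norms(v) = [1.58, 2.25]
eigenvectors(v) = [[0.90, -0.58], [0.43, 0.82]]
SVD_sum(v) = [[-0.68,1.43],  [0.97,-2.03]] + [[0.00, 0.0], [0.00, 0.0]]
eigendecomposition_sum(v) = [[0.0, 0.0], [0.00, 0.0]] + [[-0.68, 1.43], [0.97, -2.03]]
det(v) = -0.01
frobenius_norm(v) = 2.75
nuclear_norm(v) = 2.75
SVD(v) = [[-0.58, 0.82], [0.82, 0.58]] @ diag([2.7511986604575576, 0.0024353021453149197]) @ [[0.43, -0.9], [0.9, 0.43]]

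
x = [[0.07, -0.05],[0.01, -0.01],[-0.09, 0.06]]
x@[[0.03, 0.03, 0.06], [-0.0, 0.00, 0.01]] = [[0.0, 0.00, 0.0], [0.00, 0.00, 0.0], [-0.0, -0.0, -0.0]]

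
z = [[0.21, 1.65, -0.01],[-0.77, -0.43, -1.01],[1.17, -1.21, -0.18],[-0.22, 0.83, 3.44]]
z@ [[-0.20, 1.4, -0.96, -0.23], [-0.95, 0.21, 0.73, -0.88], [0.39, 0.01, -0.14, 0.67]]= [[-1.61, 0.64, 1.00, -1.51], [0.17, -1.18, 0.57, -0.12], [0.85, 1.38, -1.98, 0.68], [0.6, -0.10, 0.34, 1.63]]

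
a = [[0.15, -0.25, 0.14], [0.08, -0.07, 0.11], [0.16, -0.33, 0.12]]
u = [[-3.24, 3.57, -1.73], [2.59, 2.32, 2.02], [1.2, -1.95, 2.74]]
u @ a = [[-0.48,  1.13,  -0.27], [0.9,  -1.48,  0.86], [0.46,  -1.07,  0.28]]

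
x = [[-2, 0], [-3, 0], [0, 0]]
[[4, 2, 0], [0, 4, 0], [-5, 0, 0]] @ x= [[-14, 0], [-12, 0], [10, 0]]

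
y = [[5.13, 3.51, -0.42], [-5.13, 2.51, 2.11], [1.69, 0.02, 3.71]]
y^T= [[5.13, -5.13, 1.69], [3.51, 2.51, 0.02], [-0.42, 2.11, 3.71]]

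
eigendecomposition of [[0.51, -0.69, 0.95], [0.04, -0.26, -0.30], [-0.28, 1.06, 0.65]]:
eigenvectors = [[-0.86+0.00j, -0.86-0.00j, (0.91+0j)], [0.05+0.15j, 0.05-0.15j, (0.37+0j)], [0.10-0.48j, (0.1+0.48j), (-0.21+0j)]]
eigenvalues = [(0.44+0.66j), (0.44-0.66j), (0.01+0j)]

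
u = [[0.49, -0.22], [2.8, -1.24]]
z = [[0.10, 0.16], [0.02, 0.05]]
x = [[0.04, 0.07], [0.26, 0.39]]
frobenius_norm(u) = 3.11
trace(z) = 0.15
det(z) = 0.00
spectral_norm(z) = 0.20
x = u @ z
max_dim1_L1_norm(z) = 0.26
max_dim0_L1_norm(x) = 0.46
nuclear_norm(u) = 3.11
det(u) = 0.01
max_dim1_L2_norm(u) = 3.06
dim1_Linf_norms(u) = [0.49, 2.8]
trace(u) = -0.75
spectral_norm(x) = 0.48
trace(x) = 0.43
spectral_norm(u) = 3.11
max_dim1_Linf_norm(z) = 0.16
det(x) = -0.00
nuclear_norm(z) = 0.21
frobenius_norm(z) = 0.20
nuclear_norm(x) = 0.48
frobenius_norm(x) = 0.48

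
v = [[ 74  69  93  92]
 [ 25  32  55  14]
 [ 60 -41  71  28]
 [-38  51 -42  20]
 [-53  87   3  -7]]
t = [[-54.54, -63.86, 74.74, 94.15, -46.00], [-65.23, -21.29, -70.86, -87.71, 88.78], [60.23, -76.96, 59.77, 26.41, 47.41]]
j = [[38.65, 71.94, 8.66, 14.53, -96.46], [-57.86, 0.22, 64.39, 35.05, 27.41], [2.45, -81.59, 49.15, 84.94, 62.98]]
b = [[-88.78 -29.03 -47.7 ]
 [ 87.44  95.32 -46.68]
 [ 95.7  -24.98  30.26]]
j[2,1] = -81.59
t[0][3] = 94.15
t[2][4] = 47.41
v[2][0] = 60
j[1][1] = 0.22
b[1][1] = 95.32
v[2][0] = 60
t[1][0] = -65.23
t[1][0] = -65.23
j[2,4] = 62.98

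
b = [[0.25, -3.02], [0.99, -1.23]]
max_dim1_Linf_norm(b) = 3.02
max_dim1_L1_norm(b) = 3.27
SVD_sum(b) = [[0.58, -2.95], [0.27, -1.37]] + [[-0.33,  -0.07], [0.72,  0.14]]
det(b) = 2.68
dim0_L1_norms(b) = [1.24, 4.25]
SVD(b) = [[-0.91,-0.42],[-0.42,0.91]] @ diag([3.32012206768392, 0.8078919826797638]) @ [[-0.19, 0.98], [0.98, 0.19]]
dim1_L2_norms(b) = [3.03, 1.58]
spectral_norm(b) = 3.32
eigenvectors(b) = [[-0.87+0.00j, (-0.87-0j)], [-0.21+0.45j, -0.21-0.45j]]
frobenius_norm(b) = 3.42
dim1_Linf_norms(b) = [3.02, 1.23]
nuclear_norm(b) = 4.13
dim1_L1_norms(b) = [3.27, 2.22]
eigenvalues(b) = [(-0.49+1.56j), (-0.49-1.56j)]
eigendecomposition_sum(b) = [[0.13+0.90j, -1.51-0.47j], [0.50+0.16j, (-0.62+0.67j)]] + [[0.13-0.90j, (-1.51+0.47j)], [(0.5-0.16j), -0.62-0.67j]]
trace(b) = -0.98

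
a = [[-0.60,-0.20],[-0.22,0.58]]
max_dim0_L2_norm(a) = 0.64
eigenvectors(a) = [[-0.98,0.16],  [-0.18,-0.99]]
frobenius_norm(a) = 0.89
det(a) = -0.39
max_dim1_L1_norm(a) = 0.8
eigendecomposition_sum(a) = [[-0.62, -0.1], [-0.11, -0.02]] + [[0.02, -0.10], [-0.11, 0.60]]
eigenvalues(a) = [-0.64, 0.62]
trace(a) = -0.02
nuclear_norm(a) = 1.25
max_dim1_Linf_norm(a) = 0.6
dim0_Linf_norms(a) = [0.6, 0.58]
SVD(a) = [[-0.85, -0.53], [-0.53, 0.85]] @ diag([0.640400868097778, 0.612116596850316]) @ [[0.98, -0.22], [0.22, 0.98]]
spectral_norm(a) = 0.64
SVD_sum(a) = [[-0.53, 0.12], [-0.33, 0.08]] + [[-0.07, -0.32], [0.11, 0.5]]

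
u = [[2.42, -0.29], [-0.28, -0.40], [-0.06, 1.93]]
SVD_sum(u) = [[2.28, -0.73], [-0.14, 0.04], [-0.62, 0.2]] + [[0.14, 0.44], [-0.14, -0.44], [0.56, 1.73]]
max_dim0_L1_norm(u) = 2.76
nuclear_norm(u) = 4.42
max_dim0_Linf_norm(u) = 2.42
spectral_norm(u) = 2.48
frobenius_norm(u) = 3.15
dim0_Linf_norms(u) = [2.42, 1.93]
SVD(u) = [[-0.96, 0.24], [0.06, -0.24], [0.26, 0.94]] @ diag([2.4829632283648944, 1.9345008675593256]) @ [[-0.95, 0.31], [0.31, 0.95]]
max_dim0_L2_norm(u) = 2.44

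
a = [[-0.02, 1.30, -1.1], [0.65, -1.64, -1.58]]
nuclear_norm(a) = 4.07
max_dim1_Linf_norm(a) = 1.64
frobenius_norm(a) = 2.92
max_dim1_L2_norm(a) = 2.37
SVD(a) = [[-0.15, 0.99],[0.99, 0.15]] @ diag([2.380828736144934, 1.685394472859845]) @ [[0.27, -0.76, -0.59], [0.04, 0.62, -0.78]]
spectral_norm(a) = 2.38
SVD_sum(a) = [[-0.09,  0.26,  0.20], [0.64,  -1.79,  -1.39]] + [[0.07, 1.04, -1.30], [0.01, 0.15, -0.19]]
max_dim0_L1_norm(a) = 2.94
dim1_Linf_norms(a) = [1.3, 1.64]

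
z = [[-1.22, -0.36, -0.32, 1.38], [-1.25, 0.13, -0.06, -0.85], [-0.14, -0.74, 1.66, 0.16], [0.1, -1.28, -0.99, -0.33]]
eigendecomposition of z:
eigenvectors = [[0.67+0.00j, (0.67-0j), (-0.13+0.29j), (-0.13-0.29j)], [0.29+0.42j, 0.29-0.42j, (0.02-0.49j), 0.02+0.49j], [(0.08+0.09j), (0.08-0.09j), (0.66+0j), 0.66-0.00j], [(-0.04+0.52j), -0.04-0.52j, -0.23+0.41j, -0.23-0.41j]]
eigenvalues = [(-1.49+0.81j), (-1.49-0.81j), (1.61+0.59j), (1.61-0.59j)]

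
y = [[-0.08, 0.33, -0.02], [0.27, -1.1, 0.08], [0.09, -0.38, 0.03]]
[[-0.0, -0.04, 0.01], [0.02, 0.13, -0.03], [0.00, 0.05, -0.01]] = y @ [[0.42, 0.04, 0.11], [0.1, -0.11, 0.04], [0.17, 0.02, -0.22]]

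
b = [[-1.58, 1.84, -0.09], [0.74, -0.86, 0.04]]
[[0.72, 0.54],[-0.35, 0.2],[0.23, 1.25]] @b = [[-0.74, 0.86, -0.04], [0.70, -0.82, 0.04], [0.56, -0.65, 0.03]]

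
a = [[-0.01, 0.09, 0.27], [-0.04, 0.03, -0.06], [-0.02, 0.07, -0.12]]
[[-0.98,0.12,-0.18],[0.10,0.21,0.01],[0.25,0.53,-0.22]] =a @[[1.19, 1.12, -3.21], [-1.42, 5.60, -3.40], [-3.13, -1.37, 0.35]]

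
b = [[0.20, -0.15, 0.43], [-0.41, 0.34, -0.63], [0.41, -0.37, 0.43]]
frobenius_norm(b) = 1.19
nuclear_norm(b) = 1.34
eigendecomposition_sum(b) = [[0.24, -0.21, 0.34], [-0.43, 0.36, -0.59], [0.37, -0.32, 0.52]] + [[-0.00, -0.0, -0.00], [-0.00, -0.00, -0.00], [0.0, 0.0, 0.0]] + [[-0.04, 0.06, 0.09], [0.02, -0.02, -0.04], [0.04, -0.05, -0.09]]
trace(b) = 0.97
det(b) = 0.00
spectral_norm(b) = 1.18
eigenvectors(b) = [[-0.39, 0.72, -0.7],[0.69, 0.68, 0.27],[-0.6, -0.10, 0.66]]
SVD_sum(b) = [[0.25,  -0.21,  0.36], [-0.43,  0.36,  -0.61], [0.36,  -0.30,  0.51]] + [[-0.05, 0.06, 0.07],  [0.02, -0.02, -0.02],  [0.05, -0.07, -0.08]] + [[-0.0, -0.00, 0.00], [-0.0, -0.0, 0.0], [-0.00, -0.00, 0.00]]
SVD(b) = [[-0.41, -0.66, 0.63], [0.7, 0.21, 0.68], [-0.59, 0.72, 0.38]] @ diag([1.1795577165582818, 0.16291841670294965, 0.001087569223491205]) @ [[-0.52, 0.44, -0.74], [0.46, -0.58, -0.67], [-0.72, -0.69, 0.1]]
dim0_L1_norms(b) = [1.02, 0.86, 1.49]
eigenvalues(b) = [1.12, -0.0, -0.15]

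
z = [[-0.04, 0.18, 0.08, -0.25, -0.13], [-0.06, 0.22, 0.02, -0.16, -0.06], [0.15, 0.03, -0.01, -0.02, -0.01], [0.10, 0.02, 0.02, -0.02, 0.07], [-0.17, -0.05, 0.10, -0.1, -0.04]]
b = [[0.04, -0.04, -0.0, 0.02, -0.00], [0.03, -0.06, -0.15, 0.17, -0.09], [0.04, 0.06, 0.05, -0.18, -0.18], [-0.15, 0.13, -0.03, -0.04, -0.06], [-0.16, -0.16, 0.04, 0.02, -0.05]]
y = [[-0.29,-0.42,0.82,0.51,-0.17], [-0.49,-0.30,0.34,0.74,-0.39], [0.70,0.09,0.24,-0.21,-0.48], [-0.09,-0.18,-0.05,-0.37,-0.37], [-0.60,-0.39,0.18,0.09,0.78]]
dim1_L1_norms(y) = [2.21, 2.26, 1.72, 1.06, 2.04]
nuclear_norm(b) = 0.96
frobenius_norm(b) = 0.49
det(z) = 0.00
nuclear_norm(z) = 0.91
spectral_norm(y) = 1.60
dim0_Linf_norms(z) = [0.17, 0.22, 0.1, 0.25, 0.13]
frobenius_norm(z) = 0.54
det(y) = -0.05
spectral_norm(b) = 0.32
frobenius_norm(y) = 2.16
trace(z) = 0.11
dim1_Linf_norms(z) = [0.25, 0.22, 0.15, 0.1, 0.17]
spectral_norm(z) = 0.45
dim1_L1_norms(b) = [0.1, 0.5, 0.51, 0.41, 0.43]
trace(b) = -0.06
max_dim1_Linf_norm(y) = 0.82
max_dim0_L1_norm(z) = 0.55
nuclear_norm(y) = 4.01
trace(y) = 0.06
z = y @ b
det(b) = -0.00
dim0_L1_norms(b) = [0.42, 0.45, 0.27, 0.43, 0.38]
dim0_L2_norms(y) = [1.09, 0.68, 0.94, 1.0, 1.08]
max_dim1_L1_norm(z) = 0.68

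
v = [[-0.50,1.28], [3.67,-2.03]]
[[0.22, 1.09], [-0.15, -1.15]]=v @ [[0.07, 0.20], [0.2, 0.93]]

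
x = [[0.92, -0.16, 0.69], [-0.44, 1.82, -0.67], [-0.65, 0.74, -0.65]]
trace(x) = 2.09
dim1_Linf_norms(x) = [0.92, 1.82, 0.74]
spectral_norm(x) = 2.38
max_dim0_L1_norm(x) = 2.72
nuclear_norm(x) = 3.42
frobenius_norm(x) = 2.59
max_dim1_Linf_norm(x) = 1.82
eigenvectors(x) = [[-0.55, 0.9, -0.08], [0.16, 0.09, -0.95], [0.82, -0.42, -0.29]]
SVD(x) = [[-0.34, -0.82, 0.46], [0.81, -0.51, -0.3], [0.48, 0.27, 0.83]] @ diag([2.384590680536814, 1.004291312337485, 0.026948956574010807]) @ [[-0.41, 0.79, -0.46],[-0.7, -0.6, -0.40],[0.58, -0.16, -0.8]]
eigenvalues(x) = [-0.07, 0.58, 1.58]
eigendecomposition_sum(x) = [[0.04, -0.03, 0.08], [-0.01, 0.01, -0.02], [-0.06, 0.04, -0.12]] + [[0.92, -0.28, 0.67],[0.1, -0.03, 0.07],[-0.43, 0.13, -0.31]] + [[-0.04,0.15,-0.06], [-0.52,1.84,-0.72], [-0.16,0.57,-0.22]]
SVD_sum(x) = [[0.34, -0.65, 0.38], [-0.79, 1.51, -0.88], [-0.47, 0.90, -0.53]] + [[0.57, 0.49, 0.32], [0.36, 0.31, 0.20], [-0.19, -0.16, -0.11]] + [[0.01, -0.0, -0.01], [-0.00, 0.0, 0.01], [0.01, -0.0, -0.02]]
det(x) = -0.06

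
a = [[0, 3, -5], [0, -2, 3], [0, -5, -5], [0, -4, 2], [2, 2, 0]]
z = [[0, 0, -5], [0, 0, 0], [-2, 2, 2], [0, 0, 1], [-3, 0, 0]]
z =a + [[0, -3, 0], [0, 2, -3], [-2, 7, 7], [0, 4, -1], [-5, -2, 0]]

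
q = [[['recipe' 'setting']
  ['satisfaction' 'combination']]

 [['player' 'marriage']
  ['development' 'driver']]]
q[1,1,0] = 'development'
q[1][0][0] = 'player'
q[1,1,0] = 'development'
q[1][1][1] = 'driver'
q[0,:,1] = ['setting', 'combination']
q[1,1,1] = 'driver'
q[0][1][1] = 'combination'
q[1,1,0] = 'development'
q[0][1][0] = 'satisfaction'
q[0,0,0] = 'recipe'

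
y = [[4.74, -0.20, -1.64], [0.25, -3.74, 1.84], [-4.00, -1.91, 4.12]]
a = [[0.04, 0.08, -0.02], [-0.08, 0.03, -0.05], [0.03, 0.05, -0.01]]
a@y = [[0.29, -0.27, -0.00], [-0.17, -0.00, -0.02], [0.19, -0.17, 0.0]]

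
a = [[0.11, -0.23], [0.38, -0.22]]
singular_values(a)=[0.49, 0.13]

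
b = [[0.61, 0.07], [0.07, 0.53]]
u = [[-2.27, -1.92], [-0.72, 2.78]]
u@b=[[-1.52, -1.18], [-0.24, 1.42]]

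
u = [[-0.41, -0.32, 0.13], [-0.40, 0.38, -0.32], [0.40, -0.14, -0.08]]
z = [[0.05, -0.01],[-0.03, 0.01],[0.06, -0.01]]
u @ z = [[-0.0, -0.0], [-0.05, 0.01], [0.02, -0.00]]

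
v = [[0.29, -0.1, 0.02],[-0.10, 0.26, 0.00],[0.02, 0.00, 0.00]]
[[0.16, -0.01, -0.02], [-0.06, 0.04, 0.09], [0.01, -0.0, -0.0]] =v@ [[0.54, -0.01, -0.01], [-0.01, 0.16, 0.35], [-0.01, 0.35, 0.79]]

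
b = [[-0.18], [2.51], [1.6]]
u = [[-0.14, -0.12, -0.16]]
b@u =[[0.03, 0.02, 0.03], [-0.35, -0.30, -0.40], [-0.22, -0.19, -0.26]]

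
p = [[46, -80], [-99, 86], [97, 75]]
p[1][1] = 86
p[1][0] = -99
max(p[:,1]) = 86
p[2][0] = 97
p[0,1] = -80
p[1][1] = 86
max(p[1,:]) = 86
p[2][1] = 75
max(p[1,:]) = 86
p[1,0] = -99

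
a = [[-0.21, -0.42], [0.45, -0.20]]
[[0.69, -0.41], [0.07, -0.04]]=a@[[-0.47, 0.28],[-1.4, 0.84]]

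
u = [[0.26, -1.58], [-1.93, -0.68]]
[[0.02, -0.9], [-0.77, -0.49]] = u @ [[0.38,0.05], [0.05,0.58]]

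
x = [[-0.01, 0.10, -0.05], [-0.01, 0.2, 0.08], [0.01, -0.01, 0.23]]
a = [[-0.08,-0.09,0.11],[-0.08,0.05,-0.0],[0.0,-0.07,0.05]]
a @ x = [[0.00, -0.03, 0.02], [0.00, 0.0, 0.01], [0.00, -0.01, 0.01]]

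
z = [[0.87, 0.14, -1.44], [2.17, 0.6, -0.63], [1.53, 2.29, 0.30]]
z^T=[[0.87,2.17,1.53],  [0.14,0.60,2.29],  [-1.44,-0.63,0.3]]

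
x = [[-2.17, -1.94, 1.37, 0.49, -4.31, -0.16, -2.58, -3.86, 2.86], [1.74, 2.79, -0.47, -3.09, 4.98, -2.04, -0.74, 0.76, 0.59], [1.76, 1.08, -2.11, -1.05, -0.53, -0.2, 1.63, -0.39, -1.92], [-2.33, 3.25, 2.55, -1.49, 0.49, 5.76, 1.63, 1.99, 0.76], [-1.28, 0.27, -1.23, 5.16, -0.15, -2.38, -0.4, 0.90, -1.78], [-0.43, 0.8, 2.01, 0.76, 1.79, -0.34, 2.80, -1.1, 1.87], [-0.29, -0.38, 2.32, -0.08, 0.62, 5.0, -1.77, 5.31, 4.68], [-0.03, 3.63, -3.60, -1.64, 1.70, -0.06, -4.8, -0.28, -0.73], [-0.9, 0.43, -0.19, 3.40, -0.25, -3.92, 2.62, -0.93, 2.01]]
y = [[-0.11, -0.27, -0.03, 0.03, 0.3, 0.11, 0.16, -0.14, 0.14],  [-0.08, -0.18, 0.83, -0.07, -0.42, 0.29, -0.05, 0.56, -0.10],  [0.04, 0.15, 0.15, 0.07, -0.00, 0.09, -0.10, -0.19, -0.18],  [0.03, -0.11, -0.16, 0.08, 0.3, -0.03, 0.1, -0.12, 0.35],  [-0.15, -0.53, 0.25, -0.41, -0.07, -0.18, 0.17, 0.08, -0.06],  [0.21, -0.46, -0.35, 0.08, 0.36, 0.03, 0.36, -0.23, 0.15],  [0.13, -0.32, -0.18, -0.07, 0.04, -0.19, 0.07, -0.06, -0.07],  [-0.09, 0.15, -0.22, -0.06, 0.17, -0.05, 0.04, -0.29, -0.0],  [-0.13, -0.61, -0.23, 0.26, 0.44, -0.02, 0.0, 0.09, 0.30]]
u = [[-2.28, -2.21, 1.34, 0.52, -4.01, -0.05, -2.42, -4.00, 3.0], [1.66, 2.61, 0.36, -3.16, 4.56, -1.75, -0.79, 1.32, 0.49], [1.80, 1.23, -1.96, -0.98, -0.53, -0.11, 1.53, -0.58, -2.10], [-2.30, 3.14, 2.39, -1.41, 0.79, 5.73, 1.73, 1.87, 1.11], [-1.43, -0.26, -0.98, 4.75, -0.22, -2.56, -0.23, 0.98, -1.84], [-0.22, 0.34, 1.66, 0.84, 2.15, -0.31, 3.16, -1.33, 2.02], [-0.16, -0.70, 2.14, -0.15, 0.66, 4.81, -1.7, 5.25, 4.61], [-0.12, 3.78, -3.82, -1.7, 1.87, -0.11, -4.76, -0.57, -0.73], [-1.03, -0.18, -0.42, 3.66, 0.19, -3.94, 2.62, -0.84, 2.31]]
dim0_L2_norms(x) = [4.36, 6.12, 6.08, 7.39, 7.1, 9.14, 7.32, 7.12, 6.78]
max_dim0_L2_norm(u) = 9.01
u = y + x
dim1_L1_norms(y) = [1.29, 2.58, 0.97, 1.28, 1.9, 2.23, 1.13, 1.07, 2.08]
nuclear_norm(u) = 52.55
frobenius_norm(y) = 2.13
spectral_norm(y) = 1.54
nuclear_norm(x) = 52.35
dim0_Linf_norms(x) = [2.33, 3.63, 3.6, 5.16, 4.98, 5.76, 4.8, 5.31, 4.68]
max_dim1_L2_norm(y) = 1.15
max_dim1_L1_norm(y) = 2.58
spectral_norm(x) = 12.04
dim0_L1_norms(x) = [10.93, 14.57, 15.85, 17.16, 14.82, 19.86, 18.97, 15.52, 17.2]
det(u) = -387875.84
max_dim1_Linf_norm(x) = 5.76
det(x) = -268508.10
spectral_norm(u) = 11.96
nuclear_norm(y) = 4.60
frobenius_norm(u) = 20.72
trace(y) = -0.02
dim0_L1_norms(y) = [0.97, 2.78, 2.4, 1.13, 2.1, 0.99, 1.05, 1.76, 1.35]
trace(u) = -3.53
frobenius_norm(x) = 20.79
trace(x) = -3.51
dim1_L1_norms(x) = [19.74, 17.2, 10.67, 20.25, 13.55, 11.9, 20.45, 16.47, 14.65]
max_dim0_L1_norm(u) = 19.37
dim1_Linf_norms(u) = [4.01, 4.56, 2.1, 5.73, 4.75, 3.16, 5.25, 4.76, 3.94]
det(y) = 0.00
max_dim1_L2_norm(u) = 8.97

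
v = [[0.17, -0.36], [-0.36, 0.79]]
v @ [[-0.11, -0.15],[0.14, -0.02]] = [[-0.07,-0.02], [0.15,0.04]]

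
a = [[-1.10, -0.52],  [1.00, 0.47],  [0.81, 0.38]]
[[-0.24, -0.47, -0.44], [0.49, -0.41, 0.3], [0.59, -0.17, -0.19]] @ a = [[-0.56, -0.26], [-0.71, -0.33], [-0.97, -0.46]]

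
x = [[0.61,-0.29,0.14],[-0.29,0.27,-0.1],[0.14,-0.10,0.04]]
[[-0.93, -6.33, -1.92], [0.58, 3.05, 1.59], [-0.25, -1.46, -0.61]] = x @ [[-0.94, -9.79, -0.61],[0.94, -0.64, 4.88],[-0.57, -3.87, -0.97]]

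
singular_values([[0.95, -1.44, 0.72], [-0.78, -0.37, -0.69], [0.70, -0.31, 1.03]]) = [2.24, 1.12, 0.26]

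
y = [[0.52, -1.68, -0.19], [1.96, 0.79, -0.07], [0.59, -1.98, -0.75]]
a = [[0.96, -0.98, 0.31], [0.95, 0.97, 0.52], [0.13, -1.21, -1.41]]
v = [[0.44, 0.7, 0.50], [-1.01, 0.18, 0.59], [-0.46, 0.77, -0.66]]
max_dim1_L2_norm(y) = 2.2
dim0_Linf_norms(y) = [1.96, 1.98, 0.75]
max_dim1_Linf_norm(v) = 1.01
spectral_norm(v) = 1.24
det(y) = -1.95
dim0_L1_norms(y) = [3.07, 4.45, 1.01]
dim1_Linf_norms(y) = [1.68, 1.96, 1.98]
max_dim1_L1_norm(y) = 3.32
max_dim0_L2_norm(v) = 1.19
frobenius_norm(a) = 2.75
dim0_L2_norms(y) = [2.11, 2.71, 0.78]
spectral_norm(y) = 2.81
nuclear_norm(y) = 5.24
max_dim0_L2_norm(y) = 2.71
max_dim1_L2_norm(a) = 1.86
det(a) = -2.48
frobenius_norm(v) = 1.89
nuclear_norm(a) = 4.43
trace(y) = 0.56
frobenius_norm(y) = 3.53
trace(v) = -0.04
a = v + y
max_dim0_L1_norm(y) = 4.45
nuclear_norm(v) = 3.26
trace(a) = 0.52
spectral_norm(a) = 2.20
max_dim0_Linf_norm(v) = 1.01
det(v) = -1.26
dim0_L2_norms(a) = [1.36, 1.83, 1.53]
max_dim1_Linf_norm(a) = 1.41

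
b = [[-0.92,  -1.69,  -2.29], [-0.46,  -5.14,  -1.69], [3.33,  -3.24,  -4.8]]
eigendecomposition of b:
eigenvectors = [[(-0.23-0.49j), -0.23+0.49j, (0.43+0j)], [(0.38-0.13j), 0.38+0.13j, 0.74+0.00j], [(-0.74+0j), (-0.74-0j), 0.52+0.00j]]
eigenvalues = [(-2.12+1.61j), (-2.12-1.61j), (-6.62+0j)]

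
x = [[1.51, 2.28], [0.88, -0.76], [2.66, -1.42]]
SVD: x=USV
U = [[-0.19, 0.98], [-0.34, -0.15], [-0.92, -0.15]]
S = [3.24, 2.72]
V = [[-0.94, 0.35], [0.35, 0.94]]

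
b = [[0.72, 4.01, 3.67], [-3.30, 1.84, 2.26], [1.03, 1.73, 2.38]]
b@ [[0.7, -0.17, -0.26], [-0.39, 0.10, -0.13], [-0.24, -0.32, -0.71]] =[[-1.94, -0.90, -3.31], [-3.57, 0.02, -0.99], [-0.52, -0.76, -2.18]]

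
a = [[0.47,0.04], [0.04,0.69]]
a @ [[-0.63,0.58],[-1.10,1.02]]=[[-0.34,0.31], [-0.78,0.73]]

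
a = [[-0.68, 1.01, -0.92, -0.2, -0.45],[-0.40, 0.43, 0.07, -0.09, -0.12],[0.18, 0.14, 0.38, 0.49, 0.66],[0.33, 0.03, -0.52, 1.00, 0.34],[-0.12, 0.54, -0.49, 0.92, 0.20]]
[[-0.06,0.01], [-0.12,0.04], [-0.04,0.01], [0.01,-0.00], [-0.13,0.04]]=a @ [[0.01, -0.0], [-0.19, 0.06], [-0.25, 0.08], [-0.22, 0.07], [0.29, -0.09]]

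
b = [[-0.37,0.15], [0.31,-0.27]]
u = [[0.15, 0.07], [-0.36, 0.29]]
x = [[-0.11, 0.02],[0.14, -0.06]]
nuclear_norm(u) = 0.62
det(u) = 0.07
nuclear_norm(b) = 0.66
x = b @ u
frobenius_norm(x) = 0.19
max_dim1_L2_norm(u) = 0.46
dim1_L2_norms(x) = [0.11, 0.15]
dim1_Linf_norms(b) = [0.37, 0.31]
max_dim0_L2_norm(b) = 0.48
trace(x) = -0.17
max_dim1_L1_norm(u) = 0.65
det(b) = 0.05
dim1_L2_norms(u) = [0.17, 0.46]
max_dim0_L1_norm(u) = 0.51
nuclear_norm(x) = 0.21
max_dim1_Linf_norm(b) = 0.37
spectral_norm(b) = 0.57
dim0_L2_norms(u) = [0.39, 0.3]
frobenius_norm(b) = 0.57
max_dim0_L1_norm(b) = 0.68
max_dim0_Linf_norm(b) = 0.37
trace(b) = -0.64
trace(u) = 0.44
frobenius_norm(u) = 0.49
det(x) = 0.00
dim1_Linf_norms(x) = [0.11, 0.14]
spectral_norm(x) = 0.19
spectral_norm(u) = 0.47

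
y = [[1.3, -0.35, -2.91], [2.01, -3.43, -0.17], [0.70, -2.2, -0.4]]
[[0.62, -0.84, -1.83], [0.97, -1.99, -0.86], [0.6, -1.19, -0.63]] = y @ [[0.11, -0.21, -0.14], [-0.21, 0.45, 0.14], [-0.14, 0.14, 0.55]]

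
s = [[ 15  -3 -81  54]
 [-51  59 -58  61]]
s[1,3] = 61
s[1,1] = 59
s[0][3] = 54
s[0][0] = 15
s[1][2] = -58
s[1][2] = -58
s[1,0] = -51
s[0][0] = 15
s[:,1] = [-3, 59]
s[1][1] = 59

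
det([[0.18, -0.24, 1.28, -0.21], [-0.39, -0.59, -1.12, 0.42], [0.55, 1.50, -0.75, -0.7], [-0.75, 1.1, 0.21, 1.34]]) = -0.023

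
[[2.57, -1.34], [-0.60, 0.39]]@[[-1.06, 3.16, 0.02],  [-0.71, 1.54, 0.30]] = [[-1.77,6.06,-0.35], [0.36,-1.3,0.1]]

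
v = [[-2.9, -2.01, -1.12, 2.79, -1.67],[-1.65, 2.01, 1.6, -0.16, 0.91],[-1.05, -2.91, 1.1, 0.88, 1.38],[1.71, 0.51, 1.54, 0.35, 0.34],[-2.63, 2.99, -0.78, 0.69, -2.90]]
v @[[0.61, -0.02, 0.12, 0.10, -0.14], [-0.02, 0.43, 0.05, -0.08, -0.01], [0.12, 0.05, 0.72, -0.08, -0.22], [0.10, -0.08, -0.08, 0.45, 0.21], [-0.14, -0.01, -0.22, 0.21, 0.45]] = [[-1.35, -1.07, -1.11, 0.87, 0.51],[-1.0, 0.98, 0.87, -0.33, 0.23],[-0.56, -1.26, 0.15, 0.73, 0.74],[1.21, 0.23, 1.24, 0.24, -0.36],[-1.28, 1.27, -0.14, -0.74, -0.65]]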